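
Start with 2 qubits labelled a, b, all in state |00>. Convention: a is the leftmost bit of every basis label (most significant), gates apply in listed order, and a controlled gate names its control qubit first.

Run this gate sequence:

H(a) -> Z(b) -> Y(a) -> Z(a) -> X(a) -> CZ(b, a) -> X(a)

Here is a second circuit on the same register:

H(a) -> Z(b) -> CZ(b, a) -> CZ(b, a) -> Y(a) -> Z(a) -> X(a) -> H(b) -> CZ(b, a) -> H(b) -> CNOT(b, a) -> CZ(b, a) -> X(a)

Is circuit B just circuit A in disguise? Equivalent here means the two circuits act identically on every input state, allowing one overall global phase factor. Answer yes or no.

No — the two circuits implement different unitaries, even allowing a global phase.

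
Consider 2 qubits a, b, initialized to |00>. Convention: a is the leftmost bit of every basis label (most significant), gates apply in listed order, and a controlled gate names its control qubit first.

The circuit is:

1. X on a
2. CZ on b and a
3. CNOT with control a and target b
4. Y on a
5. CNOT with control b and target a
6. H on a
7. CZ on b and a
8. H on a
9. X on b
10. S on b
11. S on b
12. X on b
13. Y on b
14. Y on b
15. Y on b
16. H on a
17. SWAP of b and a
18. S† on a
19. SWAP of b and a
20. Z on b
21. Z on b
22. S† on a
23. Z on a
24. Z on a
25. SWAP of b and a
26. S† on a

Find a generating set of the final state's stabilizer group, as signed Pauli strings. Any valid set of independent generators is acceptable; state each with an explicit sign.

The final state is stabilized by the group generated by -IY, +ZI; other independent generating sets are equally valid.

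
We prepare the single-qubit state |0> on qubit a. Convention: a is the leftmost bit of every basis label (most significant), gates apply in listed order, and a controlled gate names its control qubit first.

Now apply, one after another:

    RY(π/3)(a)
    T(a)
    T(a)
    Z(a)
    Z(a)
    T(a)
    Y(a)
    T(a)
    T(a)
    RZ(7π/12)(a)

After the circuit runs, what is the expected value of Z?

The observable Z averages to -1/2.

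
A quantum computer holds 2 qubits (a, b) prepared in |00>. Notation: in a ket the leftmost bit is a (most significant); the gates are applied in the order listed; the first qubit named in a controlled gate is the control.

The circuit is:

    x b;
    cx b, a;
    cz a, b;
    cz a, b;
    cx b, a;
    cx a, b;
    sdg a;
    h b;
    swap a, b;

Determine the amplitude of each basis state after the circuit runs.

The final amplitudes are sqrt(2)/2 on |00>, 0 on |01>, -sqrt(2)/2 on |10>, 0 on |11>. Key observation: steps 2-5 multiply out to the identity, so the circuit reduces to the remaining gates.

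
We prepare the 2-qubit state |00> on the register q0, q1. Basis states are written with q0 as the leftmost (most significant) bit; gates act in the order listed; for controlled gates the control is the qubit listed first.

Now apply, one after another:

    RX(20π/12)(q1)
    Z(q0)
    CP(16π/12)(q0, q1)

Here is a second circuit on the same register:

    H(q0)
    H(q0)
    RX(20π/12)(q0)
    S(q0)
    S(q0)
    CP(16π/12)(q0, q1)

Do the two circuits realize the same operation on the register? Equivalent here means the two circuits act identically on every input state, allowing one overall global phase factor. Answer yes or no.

No: there is an input state on which the two circuits produce genuinely different outputs (not merely differing by a phase).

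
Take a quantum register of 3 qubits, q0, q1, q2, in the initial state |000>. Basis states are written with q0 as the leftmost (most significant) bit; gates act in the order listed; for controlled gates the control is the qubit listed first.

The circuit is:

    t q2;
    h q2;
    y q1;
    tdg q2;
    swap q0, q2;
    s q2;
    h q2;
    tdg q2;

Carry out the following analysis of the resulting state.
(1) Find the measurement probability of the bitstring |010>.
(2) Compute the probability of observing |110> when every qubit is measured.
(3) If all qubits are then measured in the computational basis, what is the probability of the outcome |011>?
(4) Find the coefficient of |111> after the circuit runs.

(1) The probability of measuring |010> is 1/4.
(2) The probability of measuring |110> is 1/4.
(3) The probability of measuring |011> is 1/4.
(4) The final state's coefficient on |111> equals 1/2.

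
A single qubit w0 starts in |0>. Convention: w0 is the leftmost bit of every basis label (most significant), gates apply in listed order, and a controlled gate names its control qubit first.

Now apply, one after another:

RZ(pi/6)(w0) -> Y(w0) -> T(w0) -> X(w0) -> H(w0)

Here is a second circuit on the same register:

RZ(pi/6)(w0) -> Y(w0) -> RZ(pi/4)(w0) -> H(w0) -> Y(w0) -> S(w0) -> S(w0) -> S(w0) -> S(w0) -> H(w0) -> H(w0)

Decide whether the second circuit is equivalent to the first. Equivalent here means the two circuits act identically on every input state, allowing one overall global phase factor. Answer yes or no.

No, they are not equivalent — no single phase factor reconciles the two unitaries.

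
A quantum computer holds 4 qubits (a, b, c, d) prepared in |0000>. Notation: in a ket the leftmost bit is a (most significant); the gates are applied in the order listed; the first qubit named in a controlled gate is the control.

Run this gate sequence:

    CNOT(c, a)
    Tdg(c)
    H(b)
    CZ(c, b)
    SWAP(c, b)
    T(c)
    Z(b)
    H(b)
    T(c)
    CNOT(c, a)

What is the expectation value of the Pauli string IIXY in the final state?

In the final state, IIXY has expectation 0.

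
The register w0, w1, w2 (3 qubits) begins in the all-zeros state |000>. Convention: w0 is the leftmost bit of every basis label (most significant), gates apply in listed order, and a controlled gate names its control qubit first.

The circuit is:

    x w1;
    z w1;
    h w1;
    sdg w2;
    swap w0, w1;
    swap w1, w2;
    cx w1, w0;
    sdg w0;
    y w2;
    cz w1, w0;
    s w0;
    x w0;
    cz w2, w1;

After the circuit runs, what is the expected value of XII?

The observable XII averages to -1.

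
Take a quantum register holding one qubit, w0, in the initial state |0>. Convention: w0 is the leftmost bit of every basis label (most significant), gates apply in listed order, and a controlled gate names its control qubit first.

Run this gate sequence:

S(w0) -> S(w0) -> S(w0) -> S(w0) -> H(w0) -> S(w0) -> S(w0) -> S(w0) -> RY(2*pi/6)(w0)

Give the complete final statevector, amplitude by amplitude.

The resulting statevector has amplitude sqrt(6)/4 + sqrt(2)*I/4 on |0>, sqrt(2)/4 - sqrt(6)*I/4 on |1>. Key observation: the block from step 1 through step 4 cancels to the identity and can be dropped.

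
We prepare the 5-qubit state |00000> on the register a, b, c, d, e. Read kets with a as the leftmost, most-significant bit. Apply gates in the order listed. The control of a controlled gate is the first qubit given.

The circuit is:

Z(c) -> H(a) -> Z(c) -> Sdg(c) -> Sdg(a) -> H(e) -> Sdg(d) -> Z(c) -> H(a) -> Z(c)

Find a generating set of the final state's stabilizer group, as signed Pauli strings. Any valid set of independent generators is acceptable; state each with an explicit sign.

One valid set of independent stabilizer generators is +YIIII, +IIIIX, +IZIII, +IIZII, +IIIZI (any independent generating set of the same group is equally correct).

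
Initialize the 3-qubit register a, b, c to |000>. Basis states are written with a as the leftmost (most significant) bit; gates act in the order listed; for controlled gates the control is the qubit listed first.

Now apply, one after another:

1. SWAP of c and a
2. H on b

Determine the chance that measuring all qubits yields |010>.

Outcome |010> occurs with probability 1/2.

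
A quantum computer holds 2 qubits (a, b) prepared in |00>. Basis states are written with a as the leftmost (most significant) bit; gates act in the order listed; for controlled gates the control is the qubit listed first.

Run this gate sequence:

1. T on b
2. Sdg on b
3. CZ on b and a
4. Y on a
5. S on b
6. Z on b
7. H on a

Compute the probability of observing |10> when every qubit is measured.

The probability of measuring |10> is 1/2.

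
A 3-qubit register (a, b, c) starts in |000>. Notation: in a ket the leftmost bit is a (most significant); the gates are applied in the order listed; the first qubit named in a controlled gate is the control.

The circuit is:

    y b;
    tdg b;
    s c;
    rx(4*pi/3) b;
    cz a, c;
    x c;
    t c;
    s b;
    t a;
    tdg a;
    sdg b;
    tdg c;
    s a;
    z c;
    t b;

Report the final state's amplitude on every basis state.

The resulting statevector has amplitude sqrt(3)*exp(3*I*pi/4)/2 on |001>, I/2 on |011>, and 0 on every other basis state. Key observation: steps 7-12 multiply out to the identity, so the circuit reduces to the remaining gates.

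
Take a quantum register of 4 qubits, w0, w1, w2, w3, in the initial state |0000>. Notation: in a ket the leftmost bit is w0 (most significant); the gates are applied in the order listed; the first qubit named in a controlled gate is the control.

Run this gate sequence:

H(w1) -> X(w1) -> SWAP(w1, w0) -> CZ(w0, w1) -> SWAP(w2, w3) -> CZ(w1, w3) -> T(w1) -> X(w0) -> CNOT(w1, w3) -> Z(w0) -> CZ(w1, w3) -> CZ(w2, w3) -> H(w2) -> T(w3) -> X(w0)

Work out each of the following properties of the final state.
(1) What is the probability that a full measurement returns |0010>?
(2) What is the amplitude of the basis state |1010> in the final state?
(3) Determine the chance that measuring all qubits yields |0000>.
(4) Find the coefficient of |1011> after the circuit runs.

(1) Outcome |0010> occurs with probability 1/4.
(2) The amplitude on |1010> is 1/2.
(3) The probability of measuring |0000> is 1/4.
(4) |1011> carries amplitude 0 in the final state.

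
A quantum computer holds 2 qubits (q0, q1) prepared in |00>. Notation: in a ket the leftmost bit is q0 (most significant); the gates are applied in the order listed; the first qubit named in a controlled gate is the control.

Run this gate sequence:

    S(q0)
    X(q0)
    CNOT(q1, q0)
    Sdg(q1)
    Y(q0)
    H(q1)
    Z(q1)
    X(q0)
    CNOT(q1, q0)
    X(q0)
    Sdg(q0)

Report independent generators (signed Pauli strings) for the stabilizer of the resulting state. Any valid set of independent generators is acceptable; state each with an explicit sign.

The stabilizer group can be generated by +XY, +ZZ, among other valid generating sets.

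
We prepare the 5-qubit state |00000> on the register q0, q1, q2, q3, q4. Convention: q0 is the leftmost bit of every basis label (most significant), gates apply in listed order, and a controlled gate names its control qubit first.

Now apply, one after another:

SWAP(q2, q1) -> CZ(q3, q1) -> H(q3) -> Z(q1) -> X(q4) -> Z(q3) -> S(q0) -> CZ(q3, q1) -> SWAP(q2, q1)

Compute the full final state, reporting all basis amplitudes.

The final amplitudes are sqrt(2)/2 on |00001>, -sqrt(2)/2 on |00011>, and 0 on every other basis state.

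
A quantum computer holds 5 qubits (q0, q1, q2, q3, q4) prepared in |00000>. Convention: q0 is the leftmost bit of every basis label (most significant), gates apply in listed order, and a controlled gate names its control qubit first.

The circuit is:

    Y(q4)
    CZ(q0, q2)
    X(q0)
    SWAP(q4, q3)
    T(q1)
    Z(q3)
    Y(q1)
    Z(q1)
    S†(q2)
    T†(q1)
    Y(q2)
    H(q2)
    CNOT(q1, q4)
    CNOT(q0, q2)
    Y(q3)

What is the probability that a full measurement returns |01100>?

A full measurement returns |01100> with probability 0.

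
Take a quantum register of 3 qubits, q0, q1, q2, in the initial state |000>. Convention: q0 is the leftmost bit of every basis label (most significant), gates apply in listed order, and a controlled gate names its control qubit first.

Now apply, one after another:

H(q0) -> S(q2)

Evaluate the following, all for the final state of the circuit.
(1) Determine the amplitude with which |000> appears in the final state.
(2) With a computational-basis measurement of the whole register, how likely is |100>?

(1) |000> carries amplitude sqrt(2)/2 in the final state.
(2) A full measurement returns |100> with probability 1/2.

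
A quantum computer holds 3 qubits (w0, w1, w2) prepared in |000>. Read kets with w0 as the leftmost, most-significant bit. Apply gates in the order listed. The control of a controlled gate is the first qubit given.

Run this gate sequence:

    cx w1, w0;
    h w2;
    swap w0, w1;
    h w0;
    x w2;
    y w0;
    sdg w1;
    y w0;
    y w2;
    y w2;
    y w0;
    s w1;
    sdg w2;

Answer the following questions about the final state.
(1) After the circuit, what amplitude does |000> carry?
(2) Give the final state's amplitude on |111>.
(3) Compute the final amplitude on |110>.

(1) The amplitude on |000> is -I/2.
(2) The amplitude on |111> is 0.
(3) |110> carries amplitude 0 in the final state.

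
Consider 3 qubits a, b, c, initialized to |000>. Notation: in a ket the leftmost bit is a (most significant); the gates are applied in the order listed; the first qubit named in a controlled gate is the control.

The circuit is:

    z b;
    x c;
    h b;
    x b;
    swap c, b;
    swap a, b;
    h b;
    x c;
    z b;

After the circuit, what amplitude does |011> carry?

|011> carries amplitude 0 in the final state.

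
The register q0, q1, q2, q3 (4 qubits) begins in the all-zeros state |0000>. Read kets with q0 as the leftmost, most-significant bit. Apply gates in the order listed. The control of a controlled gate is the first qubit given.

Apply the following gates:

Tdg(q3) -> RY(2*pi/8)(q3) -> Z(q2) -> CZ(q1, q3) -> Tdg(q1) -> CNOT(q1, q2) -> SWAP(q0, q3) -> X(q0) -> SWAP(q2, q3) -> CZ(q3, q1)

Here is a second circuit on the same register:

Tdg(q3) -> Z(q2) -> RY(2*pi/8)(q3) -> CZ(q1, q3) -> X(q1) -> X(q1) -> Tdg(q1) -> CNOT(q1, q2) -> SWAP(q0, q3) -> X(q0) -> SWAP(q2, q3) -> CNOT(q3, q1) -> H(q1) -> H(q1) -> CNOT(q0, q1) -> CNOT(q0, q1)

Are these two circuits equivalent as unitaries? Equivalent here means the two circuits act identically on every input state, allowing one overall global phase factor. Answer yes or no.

No: there is an input state on which the two circuits produce genuinely different outputs (not merely differing by a phase).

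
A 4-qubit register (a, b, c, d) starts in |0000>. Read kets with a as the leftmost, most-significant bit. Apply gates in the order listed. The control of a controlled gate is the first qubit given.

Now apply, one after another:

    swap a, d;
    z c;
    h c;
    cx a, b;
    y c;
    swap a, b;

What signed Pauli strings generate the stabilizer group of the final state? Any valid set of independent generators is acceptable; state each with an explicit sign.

One valid set of independent stabilizer generators is -IIXI, +ZIII, +IZII, +IIIZ (any independent generating set of the same group is equally correct).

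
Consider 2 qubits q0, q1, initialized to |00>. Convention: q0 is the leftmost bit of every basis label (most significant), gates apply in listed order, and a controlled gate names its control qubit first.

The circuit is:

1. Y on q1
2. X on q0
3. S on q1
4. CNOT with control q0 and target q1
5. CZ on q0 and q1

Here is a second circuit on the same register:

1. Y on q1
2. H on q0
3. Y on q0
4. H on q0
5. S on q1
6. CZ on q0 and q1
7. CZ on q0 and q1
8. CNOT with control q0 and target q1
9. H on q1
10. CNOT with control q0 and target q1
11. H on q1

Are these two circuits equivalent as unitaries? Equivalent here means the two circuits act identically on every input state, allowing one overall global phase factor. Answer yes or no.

No, they are not equivalent — no single phase factor reconciles the two unitaries.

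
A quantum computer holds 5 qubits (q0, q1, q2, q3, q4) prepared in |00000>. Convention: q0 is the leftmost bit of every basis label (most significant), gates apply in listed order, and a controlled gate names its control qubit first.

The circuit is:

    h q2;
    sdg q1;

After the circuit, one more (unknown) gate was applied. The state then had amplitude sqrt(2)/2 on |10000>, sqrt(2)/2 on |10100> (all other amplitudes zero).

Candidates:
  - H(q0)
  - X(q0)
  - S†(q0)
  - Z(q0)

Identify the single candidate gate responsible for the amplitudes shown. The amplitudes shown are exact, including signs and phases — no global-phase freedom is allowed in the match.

The applied gate was X(q0).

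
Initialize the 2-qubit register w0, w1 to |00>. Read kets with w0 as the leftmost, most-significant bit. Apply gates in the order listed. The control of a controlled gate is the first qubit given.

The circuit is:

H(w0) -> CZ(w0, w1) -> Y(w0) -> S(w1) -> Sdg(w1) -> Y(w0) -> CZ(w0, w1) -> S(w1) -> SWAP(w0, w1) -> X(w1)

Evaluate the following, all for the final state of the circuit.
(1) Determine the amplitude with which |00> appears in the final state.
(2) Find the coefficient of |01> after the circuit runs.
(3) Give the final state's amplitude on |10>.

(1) The amplitude on |00> is sqrt(2)/2.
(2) The final state's coefficient on |01> equals sqrt(2)/2.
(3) The amplitude on |10> is 0.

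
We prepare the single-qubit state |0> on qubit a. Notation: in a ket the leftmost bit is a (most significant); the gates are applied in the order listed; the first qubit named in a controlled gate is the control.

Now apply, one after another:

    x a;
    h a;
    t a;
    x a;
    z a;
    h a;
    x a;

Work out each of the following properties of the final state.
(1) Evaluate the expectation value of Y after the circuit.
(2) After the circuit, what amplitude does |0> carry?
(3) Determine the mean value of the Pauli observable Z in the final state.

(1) In the final state, Y has expectation -sqrt(2)/2.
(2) |0> carries amplitude 1/2 - exp(I*pi/4)/2 in the final state.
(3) In the final state, Z has expectation -sqrt(2)/2.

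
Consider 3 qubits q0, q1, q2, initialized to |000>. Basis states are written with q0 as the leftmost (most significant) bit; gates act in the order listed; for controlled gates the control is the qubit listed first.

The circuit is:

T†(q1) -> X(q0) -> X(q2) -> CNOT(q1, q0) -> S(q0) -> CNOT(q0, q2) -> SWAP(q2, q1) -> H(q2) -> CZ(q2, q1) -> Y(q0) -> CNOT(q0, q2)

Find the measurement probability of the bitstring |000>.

A full measurement returns |000> with probability 1/2.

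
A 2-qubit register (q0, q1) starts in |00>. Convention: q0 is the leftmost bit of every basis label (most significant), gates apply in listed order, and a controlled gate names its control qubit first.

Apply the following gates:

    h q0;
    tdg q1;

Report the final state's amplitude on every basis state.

The resulting statevector has amplitude sqrt(2)/2 on |00>, 0 on |01>, sqrt(2)/2 on |10>, 0 on |11>.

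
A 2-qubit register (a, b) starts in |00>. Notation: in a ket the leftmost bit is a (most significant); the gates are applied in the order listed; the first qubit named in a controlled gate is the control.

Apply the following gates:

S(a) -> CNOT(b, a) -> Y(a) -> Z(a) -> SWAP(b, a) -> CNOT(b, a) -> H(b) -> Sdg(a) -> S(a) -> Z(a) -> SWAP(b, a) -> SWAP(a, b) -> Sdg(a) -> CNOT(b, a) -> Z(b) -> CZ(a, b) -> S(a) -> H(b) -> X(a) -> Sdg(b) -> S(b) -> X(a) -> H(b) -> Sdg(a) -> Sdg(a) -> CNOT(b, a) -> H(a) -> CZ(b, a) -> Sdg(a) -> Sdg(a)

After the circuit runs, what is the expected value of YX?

In the final state, YX has expectation -1. Key observation: steps 17-24 multiply out to the identity, so the circuit reduces to the remaining gates.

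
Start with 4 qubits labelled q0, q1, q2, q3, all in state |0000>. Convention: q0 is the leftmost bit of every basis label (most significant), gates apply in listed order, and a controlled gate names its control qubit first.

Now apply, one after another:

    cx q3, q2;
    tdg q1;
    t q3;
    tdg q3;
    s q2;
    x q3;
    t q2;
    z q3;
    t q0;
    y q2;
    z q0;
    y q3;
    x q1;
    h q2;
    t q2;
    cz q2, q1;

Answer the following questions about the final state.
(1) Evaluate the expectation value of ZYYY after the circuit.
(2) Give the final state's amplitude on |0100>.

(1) The observable ZYYY averages to 0.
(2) |0100> carries amplitude -sqrt(2)/2 in the final state.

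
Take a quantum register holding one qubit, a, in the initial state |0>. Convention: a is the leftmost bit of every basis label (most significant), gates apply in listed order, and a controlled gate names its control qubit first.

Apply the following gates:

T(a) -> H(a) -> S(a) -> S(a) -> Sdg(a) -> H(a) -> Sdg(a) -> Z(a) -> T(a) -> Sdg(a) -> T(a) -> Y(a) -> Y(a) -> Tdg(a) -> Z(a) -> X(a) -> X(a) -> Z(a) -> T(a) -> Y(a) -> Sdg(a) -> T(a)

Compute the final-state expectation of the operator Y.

In the final state, Y has expectation sqrt(2)/2.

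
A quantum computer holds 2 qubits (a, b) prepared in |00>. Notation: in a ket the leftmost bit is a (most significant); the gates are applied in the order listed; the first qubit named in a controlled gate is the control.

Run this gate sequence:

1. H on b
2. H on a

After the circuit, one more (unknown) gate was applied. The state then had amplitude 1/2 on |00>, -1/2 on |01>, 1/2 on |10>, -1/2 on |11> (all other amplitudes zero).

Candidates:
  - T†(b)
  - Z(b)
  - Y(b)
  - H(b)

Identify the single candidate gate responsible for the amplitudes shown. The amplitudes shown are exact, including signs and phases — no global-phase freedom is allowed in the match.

The unique candidate consistent with the amplitudes is Z(b).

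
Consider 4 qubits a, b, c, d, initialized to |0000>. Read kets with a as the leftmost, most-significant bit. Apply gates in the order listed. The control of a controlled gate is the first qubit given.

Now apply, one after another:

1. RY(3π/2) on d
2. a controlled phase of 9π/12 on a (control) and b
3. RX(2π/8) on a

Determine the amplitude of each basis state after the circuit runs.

The resulting statevector has amplitude -sqrt(2*sqrt(2) + 4)/4 on |0000>, sqrt(2*sqrt(2) + 4)/4 on |0001>, I*sqrt(4 - 2*sqrt(2))/4 on |1000>, -I*sqrt(4 - 2*sqrt(2))/4 on |1001>, and 0 on every other basis state.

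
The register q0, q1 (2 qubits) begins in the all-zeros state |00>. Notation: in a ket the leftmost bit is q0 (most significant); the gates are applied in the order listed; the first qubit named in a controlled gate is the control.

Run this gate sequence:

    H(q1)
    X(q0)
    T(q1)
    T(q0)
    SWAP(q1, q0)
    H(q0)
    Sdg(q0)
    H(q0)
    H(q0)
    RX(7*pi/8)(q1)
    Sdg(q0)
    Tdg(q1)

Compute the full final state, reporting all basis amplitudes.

After the circuit, the state carries amplitude (1 - exp(3*I*pi/4))*cos(pi/16)/2 on |00>, (1 + exp(I*pi/4))*sin(pi/16)/2 on |01>, (1 + exp(3*I*pi/4))*cos(pi/16)/2 on |10>, (-1 + exp(I*pi/4))*sin(pi/16)/2 on |11>.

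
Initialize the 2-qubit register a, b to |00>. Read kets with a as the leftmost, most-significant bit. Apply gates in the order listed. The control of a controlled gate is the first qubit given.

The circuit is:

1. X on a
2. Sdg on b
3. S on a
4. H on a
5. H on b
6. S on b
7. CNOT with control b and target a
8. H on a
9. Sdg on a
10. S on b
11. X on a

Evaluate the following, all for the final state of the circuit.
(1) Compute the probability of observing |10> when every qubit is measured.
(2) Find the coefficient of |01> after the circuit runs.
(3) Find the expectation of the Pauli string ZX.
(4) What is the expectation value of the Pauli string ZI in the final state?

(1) A full measurement returns |10> with probability 0.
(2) |01> carries amplitude sqrt(2)/2 in the final state.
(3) The observable ZX averages to 1.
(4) In the final state, ZI has expectation 1.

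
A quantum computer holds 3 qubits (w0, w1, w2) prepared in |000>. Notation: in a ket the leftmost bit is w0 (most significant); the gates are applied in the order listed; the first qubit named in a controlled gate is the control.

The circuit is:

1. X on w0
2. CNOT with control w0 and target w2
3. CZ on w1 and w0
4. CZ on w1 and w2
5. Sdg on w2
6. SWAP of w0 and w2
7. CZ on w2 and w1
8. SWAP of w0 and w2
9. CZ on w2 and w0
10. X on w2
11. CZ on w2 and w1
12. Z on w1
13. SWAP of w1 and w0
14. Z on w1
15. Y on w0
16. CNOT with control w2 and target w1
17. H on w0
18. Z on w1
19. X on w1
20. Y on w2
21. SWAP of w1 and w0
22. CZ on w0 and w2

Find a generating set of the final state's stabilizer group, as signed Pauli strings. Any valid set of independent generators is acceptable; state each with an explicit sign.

The final state is stabilized by the group generated by -IXI, +ZII, -IIZ; other independent generating sets are equally valid.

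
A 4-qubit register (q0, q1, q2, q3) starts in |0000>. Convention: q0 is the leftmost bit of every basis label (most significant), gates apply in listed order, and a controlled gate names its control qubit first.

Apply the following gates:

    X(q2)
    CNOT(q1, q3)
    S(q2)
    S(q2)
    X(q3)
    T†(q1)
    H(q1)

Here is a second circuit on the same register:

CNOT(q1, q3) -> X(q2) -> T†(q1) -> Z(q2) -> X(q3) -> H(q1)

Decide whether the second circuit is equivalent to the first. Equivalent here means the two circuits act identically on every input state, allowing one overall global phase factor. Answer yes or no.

Yes — the two circuits implement the same unitary up to a global phase.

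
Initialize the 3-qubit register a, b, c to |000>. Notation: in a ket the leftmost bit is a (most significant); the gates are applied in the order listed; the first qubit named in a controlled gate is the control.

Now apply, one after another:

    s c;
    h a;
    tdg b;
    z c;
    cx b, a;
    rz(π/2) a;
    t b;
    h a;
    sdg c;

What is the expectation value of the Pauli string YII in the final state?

The expectation value of YII is -1.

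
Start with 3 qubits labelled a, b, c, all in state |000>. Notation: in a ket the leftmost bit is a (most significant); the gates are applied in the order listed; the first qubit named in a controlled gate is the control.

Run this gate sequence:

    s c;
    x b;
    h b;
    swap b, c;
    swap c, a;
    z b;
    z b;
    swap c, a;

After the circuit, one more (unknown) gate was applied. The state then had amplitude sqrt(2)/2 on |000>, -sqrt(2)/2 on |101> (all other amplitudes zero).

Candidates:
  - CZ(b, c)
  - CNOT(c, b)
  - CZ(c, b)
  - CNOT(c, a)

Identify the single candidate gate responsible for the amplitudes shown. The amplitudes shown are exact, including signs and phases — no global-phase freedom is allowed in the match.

The applied gate was CNOT(c, a).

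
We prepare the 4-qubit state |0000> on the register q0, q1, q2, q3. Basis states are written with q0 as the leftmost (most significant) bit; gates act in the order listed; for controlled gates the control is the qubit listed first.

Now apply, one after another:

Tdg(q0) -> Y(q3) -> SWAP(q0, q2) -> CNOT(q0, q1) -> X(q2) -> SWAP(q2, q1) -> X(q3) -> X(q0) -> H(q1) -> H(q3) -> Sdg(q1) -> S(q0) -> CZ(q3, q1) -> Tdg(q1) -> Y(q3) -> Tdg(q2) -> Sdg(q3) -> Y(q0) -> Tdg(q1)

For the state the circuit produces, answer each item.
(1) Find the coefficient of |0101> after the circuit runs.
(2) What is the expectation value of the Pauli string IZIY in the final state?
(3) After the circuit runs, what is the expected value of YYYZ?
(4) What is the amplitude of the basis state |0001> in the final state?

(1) The final state's coefficient on |0101> equals I/2.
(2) In the final state, IZIY has expectation 1.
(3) The observable YYYZ averages to 0.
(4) The final state's coefficient on |0001> equals I/2.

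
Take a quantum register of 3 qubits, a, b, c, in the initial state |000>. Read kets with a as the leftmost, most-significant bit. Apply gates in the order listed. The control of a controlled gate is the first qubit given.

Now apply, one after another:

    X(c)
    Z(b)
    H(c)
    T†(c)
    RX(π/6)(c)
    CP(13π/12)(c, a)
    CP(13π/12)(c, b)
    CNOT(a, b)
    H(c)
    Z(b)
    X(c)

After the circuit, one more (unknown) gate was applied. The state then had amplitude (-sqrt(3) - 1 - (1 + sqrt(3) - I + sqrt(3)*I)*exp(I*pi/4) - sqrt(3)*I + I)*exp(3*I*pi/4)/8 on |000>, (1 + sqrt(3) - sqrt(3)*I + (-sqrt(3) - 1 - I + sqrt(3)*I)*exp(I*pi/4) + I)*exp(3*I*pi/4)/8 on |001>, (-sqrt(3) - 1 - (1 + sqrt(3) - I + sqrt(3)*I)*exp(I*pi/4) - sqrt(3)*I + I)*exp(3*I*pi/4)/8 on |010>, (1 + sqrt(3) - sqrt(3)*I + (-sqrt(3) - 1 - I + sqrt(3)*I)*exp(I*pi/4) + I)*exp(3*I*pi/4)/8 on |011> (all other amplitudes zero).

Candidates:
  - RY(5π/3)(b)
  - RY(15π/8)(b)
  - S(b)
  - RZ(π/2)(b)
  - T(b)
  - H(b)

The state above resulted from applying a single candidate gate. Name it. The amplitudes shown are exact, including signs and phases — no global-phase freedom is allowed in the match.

The unique candidate consistent with the amplitudes is H(b).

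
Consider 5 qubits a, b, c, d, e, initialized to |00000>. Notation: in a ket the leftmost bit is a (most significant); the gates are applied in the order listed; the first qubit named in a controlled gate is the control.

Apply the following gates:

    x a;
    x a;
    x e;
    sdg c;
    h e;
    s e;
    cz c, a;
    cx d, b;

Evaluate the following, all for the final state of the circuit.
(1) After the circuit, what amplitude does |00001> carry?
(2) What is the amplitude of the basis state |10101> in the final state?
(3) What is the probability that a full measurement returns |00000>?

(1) The final state's coefficient on |00001> equals -sqrt(2)*I/2.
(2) The final state's coefficient on |10101> equals 0.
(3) The probability of measuring |00000> is 1/2.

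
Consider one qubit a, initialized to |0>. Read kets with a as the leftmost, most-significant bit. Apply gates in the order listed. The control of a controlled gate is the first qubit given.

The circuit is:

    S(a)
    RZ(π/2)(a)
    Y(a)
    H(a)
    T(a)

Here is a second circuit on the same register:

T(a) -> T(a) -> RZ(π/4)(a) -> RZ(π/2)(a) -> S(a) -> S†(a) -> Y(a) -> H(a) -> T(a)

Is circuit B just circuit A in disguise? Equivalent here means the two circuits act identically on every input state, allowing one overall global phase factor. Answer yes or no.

No — the two circuits implement different unitaries, even allowing a global phase.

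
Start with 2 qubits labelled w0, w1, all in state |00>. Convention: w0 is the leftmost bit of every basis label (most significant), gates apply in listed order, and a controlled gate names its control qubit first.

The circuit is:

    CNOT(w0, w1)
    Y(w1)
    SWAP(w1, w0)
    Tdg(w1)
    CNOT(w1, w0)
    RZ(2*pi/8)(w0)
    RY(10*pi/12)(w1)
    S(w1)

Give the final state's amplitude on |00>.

|00> carries amplitude 0 in the final state.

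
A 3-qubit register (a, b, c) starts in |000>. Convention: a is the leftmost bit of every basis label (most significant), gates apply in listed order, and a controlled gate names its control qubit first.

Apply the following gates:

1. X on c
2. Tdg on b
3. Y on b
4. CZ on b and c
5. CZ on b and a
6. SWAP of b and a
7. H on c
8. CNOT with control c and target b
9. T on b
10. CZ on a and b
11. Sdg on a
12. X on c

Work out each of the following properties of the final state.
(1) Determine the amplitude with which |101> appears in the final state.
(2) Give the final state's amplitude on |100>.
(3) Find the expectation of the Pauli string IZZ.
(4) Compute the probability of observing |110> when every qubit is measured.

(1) The final state's coefficient on |101> equals -sqrt(2)/2.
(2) The final state's coefficient on |100> equals 0.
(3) In the final state, IZZ has expectation -1.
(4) Outcome |110> occurs with probability 1/2.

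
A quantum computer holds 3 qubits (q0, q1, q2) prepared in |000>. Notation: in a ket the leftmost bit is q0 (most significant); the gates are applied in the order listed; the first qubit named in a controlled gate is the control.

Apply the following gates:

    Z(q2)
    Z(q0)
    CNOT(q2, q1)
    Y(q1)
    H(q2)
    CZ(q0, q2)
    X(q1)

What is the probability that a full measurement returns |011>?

Outcome |011> occurs with probability 0.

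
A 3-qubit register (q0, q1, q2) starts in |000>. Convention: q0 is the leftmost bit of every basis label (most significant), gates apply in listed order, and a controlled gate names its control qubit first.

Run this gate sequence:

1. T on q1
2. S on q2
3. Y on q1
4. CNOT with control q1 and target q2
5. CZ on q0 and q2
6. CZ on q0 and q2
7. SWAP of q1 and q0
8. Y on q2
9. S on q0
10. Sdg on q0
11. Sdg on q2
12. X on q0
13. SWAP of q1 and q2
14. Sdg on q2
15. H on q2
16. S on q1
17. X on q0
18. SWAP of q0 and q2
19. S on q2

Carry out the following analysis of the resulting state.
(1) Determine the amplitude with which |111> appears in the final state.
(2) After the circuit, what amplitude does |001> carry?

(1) The amplitude on |111> is 0.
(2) |001> carries amplitude sqrt(2)*I/2 in the final state.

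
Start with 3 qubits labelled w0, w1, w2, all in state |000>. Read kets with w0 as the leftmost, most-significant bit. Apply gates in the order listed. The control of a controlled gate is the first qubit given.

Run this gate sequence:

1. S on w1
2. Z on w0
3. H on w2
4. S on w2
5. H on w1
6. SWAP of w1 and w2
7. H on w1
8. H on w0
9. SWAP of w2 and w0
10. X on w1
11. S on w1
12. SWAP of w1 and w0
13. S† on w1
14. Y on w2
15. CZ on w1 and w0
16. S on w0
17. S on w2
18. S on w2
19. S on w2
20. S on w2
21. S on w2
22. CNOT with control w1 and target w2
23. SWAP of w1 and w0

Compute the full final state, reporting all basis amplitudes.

The resulting statevector has amplitude -1/4 - I/4 on |000>, -1/4 + I/4 on |001>, -1/4 + I/4 on |010>, 1/4 + I/4 on |011>, 1/4 + I/4 on |100>, -1/4 + I/4 on |101>, -1/4 + I/4 on |110>, -1/4 - I/4 on |111>. Key observation: the block from step 17 through step 20 cancels to the identity and can be dropped.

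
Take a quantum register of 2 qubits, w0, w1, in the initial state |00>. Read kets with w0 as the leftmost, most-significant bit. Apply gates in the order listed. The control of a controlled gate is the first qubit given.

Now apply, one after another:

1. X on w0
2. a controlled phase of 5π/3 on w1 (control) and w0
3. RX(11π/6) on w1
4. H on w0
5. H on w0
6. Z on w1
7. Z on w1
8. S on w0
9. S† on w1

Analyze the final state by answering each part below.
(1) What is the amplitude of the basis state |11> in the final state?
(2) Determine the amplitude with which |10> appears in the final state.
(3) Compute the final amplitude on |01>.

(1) |11> carries amplitude I*(-sqrt(6) + sqrt(2))/4 in the final state. Key observation: the block from step 4 through step 5 cancels to the identity and can be dropped.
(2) The final state's coefficient on |10> equals I*(-sqrt(6) - sqrt(2))/4.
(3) The amplitude on |01> is 0.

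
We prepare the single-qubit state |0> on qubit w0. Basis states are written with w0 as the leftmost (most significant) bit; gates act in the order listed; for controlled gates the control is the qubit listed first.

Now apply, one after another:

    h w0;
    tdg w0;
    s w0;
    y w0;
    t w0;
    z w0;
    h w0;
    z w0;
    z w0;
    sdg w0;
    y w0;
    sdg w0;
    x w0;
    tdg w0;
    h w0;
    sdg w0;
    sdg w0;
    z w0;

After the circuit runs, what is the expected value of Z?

In the final state, Z has expectation 0.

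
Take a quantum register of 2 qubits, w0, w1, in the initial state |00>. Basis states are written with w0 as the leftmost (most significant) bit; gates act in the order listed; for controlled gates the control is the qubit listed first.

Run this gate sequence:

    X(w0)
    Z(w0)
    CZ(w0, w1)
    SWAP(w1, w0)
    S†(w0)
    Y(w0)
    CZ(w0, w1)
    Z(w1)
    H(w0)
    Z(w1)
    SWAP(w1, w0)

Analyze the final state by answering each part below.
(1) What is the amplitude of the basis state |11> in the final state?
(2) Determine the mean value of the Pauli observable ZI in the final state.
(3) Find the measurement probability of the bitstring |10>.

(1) The amplitude on |11> is -sqrt(2)*I/2.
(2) The observable ZI averages to -1.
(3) Outcome |10> occurs with probability 1/2.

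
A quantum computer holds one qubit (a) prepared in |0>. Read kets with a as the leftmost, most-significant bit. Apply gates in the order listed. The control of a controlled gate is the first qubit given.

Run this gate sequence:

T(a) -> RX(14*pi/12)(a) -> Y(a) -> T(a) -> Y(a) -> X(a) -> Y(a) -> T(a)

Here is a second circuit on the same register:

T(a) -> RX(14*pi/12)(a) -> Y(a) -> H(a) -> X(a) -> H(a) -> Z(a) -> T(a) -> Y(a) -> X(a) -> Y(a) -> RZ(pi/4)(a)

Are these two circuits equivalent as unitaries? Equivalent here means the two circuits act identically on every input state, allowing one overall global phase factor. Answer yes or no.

Yes: on every input state the two circuits agree up to one overall phase factor.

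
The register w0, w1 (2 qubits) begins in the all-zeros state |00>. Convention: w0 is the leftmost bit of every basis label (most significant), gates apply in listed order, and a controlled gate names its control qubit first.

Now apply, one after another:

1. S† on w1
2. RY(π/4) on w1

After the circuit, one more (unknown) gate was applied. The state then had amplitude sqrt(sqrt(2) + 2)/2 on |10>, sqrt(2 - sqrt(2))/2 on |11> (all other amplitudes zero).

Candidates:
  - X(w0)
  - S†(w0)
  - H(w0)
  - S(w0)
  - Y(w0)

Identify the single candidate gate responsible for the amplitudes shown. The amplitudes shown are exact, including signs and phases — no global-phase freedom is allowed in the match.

The unique candidate consistent with the amplitudes is X(w0).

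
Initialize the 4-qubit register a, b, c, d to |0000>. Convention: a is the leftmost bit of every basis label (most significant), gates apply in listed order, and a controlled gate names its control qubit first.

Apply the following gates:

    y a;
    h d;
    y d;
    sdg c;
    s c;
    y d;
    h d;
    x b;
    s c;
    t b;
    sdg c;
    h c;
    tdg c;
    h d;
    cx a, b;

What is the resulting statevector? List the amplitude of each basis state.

The final amplitudes are exp(3*I*pi/4)/2 on |1000>, exp(3*I*pi/4)/2 on |1001>, I/2 on |1010>, I/2 on |1011>, and 0 on every other basis state. Key observation: the block from step 2 through step 7 cancels to the identity and can be dropped.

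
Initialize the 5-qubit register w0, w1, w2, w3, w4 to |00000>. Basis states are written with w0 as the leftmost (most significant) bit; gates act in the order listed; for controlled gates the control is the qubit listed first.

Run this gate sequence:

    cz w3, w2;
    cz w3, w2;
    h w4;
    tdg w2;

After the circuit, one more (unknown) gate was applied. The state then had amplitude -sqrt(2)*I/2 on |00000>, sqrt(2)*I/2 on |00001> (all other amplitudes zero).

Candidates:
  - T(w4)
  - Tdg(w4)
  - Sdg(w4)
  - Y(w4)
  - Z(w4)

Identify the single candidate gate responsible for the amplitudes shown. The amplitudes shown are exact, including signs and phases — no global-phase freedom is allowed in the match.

The applied gate was Y(w4). Key observation: the block from step 1 through step 2 cancels to the identity and can be dropped.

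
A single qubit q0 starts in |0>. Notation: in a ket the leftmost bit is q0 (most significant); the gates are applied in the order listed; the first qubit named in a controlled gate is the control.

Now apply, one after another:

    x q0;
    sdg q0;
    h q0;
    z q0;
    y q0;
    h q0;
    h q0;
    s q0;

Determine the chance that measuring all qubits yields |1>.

Outcome |1> occurs with probability 1/2.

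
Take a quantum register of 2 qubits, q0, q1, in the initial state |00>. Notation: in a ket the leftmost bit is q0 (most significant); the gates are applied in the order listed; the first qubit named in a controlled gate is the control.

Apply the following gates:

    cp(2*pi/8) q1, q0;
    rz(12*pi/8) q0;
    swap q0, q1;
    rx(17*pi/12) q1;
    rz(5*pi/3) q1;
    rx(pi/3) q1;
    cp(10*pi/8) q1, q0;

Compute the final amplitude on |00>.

The amplitude on |00> is (-sqrt(sqrt(2) + 2)/8 - sqrt(6 - 3*sqrt(2))/8 - 3*sqrt(sqrt(2) + 2)*exp(I*pi/3)/8 + sqrt(6 - 3*sqrt(2))*exp(I*pi/3)/8)*exp(I*pi/12).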